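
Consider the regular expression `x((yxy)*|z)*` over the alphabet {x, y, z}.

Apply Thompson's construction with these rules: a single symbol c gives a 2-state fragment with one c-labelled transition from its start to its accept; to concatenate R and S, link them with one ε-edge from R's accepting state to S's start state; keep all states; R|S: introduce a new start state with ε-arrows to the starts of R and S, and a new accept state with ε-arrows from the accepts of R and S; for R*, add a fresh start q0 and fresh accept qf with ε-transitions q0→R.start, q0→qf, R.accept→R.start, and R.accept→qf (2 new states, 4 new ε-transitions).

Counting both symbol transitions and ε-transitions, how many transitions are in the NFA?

Bottom-up over the parse tree:
Each of the 5 symbol leaves contributes 1 transition (1 symbol, 0 ε).
  yxy = 5 transitions (3 symbol, 2 ε)
  (yxy)* = 9 transitions (3 symbol, 6 ε)
  (yxy)*|z = 14 transitions (4 symbol, 10 ε)
  ((yxy)*|z)* = 18 transitions (4 symbol, 14 ε)
  x((yxy)*|z)* = 20 transitions (5 symbol, 15 ε)

20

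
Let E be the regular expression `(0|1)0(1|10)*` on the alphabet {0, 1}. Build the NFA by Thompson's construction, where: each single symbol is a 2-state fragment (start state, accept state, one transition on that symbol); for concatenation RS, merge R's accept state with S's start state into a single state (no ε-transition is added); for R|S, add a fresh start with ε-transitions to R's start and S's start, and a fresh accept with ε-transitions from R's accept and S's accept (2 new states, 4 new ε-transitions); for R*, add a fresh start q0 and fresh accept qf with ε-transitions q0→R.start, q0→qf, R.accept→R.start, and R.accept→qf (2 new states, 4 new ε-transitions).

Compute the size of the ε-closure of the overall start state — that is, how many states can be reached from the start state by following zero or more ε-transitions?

Let C(F) = |ε-closure(F.start)| within fragment F, and note whether F accepts ε. Symbol fragments have C = 1 and do not accept ε. Then:
  0|1 : new start ε-reaches every alternative's start; none of them accept ε, so the new accept is not reached: C = 1 + 1 + 1 = 3
  10 : C equals the left operand's closure size = 1 (its accept is not ε-reachable, so the closure stops there)
  1|10 : C = 1 + 1 + 1 = 3 (the new accept is not ε-reachable since no branch accepts ε)
  (1|10)* : the star's fresh start ε-reaches both the body's start and the fresh accept: C = 2 + 3 = 5
  (0|1)0(1|10)* : C equals the left operand's closure size = 3 (its accept is not ε-reachable, so the closure stops there)

3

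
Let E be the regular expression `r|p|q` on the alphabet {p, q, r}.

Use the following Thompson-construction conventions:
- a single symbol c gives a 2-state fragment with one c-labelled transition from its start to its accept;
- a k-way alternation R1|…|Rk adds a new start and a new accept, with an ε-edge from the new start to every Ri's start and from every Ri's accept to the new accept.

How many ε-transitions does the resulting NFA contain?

6

Bottom-up over the parse tree:
Each of the 3 symbol leaves contributes 0 ε-transitions.
  r|p|q = 6 ε-transitions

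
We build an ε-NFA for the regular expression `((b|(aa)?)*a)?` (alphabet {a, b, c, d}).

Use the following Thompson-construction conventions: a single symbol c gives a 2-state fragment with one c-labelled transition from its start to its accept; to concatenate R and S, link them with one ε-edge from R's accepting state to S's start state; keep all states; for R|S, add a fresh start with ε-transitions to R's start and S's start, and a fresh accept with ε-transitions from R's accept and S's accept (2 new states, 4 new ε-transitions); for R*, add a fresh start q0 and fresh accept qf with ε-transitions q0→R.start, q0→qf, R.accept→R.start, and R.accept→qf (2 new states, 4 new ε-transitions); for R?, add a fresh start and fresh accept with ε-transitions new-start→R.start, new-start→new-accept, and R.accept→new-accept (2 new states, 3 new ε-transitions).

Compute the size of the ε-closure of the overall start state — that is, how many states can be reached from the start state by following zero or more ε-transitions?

11

Compute the ε-closure size of each fragment's start state recursively; a symbol fragment's start has no outgoing ε-edge, so its closure is just itself (size 1).
  aa — |closure| equals the left operand's closure size = 1 (its accept is not ε-reachable, so the closure stops there)
  (aa)? — new start has ε-edges to the inner start and to the new accept, so |closure| = 2 + 1 = 3
  b|(aa)? — |closure| = 1 (new start) + (1 + 3) + 1 (new accept, since some branch ε-reaches its own accept) = 6
  (b|(aa)?)* — the star's fresh start ε-reaches both the body's start and the fresh accept: |closure| = 2 + 6 = 8
  (b|(aa)?)*a — |closure| = 8 + 1 = 9 (closure spills across the concat boundary because the left factor accepts ε)
  ((b|(aa)?)*a)? — |closure| = 1 (new start) + 9 (body) + 1 (new accept, via ε) = 11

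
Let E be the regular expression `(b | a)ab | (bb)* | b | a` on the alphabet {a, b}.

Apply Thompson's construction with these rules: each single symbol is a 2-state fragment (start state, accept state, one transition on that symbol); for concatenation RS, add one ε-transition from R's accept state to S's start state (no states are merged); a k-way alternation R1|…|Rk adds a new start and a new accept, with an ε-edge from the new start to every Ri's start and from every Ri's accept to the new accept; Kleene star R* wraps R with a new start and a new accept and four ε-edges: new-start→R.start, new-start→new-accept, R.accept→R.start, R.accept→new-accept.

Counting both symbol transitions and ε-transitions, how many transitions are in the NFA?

27

Per subexpression:
Each of the 8 symbol leaves contributes 1 transition (1 symbol, 0 ε).
  b | a — 6 transitions (2 symbol, 4 ε)
  (b | a)ab — 10 transitions (4 symbol, 6 ε)
  bb — 3 transitions (2 symbol, 1 ε)
  (bb)* — 7 transitions (2 symbol, 5 ε)
  (b | a)ab | (bb)* | b | a — 27 transitions (8 symbol, 19 ε)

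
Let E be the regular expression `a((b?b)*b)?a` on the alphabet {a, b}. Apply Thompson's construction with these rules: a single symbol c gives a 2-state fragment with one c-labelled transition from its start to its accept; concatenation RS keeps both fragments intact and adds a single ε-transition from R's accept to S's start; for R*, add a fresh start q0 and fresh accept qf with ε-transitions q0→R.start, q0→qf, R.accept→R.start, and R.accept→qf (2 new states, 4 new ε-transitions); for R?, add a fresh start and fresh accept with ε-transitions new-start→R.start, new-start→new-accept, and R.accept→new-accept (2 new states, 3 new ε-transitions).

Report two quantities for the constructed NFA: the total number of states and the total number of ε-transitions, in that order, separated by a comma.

Building bottom-up:
Each of the 5 symbol leaves contributes 2 states and 0 ε-transitions.
  b? — 4 states, 3 ε-transitions
  b?b — 6 states, 4 ε-transitions
  (b?b)* — 8 states, 8 ε-transitions
  (b?b)*b — 10 states, 9 ε-transitions
  ((b?b)*b)? — 12 states, 12 ε-transitions
  a((b?b)*b)?a — 16 states, 14 ε-transitions

16, 14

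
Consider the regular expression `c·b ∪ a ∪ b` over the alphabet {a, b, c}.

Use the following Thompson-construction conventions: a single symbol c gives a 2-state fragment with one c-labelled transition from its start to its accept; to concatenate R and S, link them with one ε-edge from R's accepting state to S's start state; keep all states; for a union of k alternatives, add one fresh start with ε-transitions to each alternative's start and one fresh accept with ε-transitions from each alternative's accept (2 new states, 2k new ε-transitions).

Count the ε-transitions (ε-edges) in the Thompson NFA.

Per subexpression:
Each of the 4 symbol leaves contributes 0 ε-transitions.
  c·b → 1 ε-transition
  c·b ∪ a ∪ b → 7 ε-transitions

7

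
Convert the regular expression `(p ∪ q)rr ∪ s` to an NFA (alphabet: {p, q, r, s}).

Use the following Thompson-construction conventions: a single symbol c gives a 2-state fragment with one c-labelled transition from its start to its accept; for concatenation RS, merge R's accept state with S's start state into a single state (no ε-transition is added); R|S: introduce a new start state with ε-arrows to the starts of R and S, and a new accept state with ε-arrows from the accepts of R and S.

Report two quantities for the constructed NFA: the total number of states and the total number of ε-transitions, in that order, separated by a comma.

12, 8

Recursing over subexpressions:
Each of the 5 symbol leaves contributes 2 states and 0 ε-transitions.
  p ∪ q : 6 states, 4 ε-transitions
  (p ∪ q)rr : 8 states, 4 ε-transitions
  (p ∪ q)rr ∪ s : 12 states, 8 ε-transitions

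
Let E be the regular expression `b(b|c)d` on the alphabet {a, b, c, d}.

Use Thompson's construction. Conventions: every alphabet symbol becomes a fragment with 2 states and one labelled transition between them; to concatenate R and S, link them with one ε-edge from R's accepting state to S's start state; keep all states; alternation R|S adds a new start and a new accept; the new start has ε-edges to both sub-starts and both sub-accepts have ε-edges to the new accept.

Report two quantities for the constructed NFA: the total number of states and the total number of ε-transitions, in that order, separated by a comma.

By structural recursion:
Each of the 4 symbol leaves contributes 2 states and 0 ε-transitions.
  b|c → 6 states, 4 ε-transitions
  b(b|c)d → 10 states, 6 ε-transitions

10, 6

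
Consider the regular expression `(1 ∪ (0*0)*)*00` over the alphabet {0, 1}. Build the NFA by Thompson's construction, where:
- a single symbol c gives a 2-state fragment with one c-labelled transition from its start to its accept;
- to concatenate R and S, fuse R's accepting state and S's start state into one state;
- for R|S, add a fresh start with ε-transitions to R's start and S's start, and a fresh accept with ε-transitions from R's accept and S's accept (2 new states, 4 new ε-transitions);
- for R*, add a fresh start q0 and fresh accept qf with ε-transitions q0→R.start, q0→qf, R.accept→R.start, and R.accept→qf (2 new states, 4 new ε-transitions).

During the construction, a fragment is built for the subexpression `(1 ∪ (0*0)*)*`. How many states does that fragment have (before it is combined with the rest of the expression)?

13

Fragment for `(1 ∪ (0*0)*)*`:
Each of the 3 symbol leaves contributes a 2-state fragment.
  0* → 4 states
  0*0 → 5 states
  (0*0)* → 7 states
  1 ∪ (0*0)* → 11 states
  (1 ∪ (0*0)*)* → 13 states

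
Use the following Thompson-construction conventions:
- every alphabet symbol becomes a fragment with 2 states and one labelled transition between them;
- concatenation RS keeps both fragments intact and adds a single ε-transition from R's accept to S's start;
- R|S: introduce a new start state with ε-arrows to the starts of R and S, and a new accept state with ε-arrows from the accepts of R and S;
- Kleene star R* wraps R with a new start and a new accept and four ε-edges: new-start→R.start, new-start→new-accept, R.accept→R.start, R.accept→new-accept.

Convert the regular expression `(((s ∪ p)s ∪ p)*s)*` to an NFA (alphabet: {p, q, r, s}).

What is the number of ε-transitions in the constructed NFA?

18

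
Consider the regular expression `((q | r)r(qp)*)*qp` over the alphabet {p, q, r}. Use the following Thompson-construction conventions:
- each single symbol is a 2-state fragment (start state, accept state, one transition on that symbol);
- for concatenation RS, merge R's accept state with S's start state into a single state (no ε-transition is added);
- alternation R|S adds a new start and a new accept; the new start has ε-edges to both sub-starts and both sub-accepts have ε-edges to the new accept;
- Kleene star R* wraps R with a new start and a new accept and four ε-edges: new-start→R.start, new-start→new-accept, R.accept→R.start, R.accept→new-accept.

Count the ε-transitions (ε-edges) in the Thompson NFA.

12

By structural recursion:
Each of the 7 symbol leaves contributes 0 ε-transitions.
  q | r = 4 ε-transitions
  qp = 0 ε-transitions
  (qp)* = 4 ε-transitions
  (q | r)r(qp)* = 8 ε-transitions
  ((q | r)r(qp)*)* = 12 ε-transitions
  ((q | r)r(qp)*)*qp = 12 ε-transitions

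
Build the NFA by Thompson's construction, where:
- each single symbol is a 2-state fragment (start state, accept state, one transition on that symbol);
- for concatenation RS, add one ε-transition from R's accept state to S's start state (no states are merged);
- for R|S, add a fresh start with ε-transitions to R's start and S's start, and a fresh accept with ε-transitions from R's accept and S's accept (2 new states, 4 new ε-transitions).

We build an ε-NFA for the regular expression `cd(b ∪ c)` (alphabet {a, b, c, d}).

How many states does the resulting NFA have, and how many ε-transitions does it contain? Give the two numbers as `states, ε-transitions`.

Per subexpression:
Each of the 4 symbol leaves contributes 2 states and 0 ε-transitions.
  b ∪ c → 6 states, 4 ε-transitions
  cd(b ∪ c) → 10 states, 6 ε-transitions

10, 6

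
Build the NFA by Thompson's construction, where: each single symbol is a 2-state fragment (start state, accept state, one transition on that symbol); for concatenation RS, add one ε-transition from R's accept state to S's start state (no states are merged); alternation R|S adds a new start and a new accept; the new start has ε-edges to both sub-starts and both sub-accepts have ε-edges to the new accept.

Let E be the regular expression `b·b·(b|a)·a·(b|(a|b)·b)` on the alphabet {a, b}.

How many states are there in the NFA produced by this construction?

Recursing over subexpressions:
Each of the 9 symbol leaves contributes a 2-state fragment.
  b|a → 6 states
  a|b → 6 states
  (a|b)·b → 8 states
  b|(a|b)·b → 12 states
  b·b·(b|a)·a·(b|(a|b)·b) → 24 states

24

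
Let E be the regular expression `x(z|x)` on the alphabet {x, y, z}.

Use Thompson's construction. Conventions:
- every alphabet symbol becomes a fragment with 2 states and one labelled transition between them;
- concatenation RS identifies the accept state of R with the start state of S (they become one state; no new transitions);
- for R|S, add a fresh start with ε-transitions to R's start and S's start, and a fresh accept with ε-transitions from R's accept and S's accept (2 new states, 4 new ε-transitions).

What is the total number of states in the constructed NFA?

7

Per subexpression:
Each of the 3 symbol leaves contributes a 2-state fragment.
  z|x → 6 states
  x(z|x) → 7 states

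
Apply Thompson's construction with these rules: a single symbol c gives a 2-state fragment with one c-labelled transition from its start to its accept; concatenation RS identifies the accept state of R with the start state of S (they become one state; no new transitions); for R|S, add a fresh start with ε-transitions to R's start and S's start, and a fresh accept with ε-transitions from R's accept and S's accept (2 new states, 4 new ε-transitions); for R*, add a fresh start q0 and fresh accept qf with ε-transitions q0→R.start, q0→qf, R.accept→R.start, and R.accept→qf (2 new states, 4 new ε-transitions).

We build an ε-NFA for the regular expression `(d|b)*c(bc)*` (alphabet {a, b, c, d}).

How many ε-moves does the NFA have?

By structural recursion:
Each of the 5 symbol leaves contributes 0 ε-transitions.
  d|b → 4 ε-transitions
  (d|b)* → 8 ε-transitions
  bc → 0 ε-transitions
  (bc)* → 4 ε-transitions
  (d|b)*c(bc)* → 12 ε-transitions

12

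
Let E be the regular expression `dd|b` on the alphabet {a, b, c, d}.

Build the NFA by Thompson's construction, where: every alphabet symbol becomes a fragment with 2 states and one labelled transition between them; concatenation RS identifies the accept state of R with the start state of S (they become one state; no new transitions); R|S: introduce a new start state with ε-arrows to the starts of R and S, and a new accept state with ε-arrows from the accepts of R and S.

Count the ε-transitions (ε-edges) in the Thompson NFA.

4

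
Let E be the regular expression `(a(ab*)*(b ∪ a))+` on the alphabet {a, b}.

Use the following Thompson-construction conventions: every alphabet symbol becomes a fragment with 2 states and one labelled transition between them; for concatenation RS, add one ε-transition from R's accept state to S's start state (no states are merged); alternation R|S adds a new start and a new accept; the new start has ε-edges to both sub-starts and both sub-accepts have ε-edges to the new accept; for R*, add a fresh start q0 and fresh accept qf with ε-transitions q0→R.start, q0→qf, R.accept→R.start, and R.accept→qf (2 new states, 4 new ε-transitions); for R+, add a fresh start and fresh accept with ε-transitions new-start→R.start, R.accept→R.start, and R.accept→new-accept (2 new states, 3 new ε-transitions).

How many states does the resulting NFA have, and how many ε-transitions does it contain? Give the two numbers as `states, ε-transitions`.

18, 18

Recursing over subexpressions:
Each of the 5 symbol leaves contributes 2 states and 0 ε-transitions.
  b* = 4 states, 4 ε-transitions
  ab* = 6 states, 5 ε-transitions
  (ab*)* = 8 states, 9 ε-transitions
  b ∪ a = 6 states, 4 ε-transitions
  a(ab*)*(b ∪ a) = 16 states, 15 ε-transitions
  (a(ab*)*(b ∪ a))+ = 18 states, 18 ε-transitions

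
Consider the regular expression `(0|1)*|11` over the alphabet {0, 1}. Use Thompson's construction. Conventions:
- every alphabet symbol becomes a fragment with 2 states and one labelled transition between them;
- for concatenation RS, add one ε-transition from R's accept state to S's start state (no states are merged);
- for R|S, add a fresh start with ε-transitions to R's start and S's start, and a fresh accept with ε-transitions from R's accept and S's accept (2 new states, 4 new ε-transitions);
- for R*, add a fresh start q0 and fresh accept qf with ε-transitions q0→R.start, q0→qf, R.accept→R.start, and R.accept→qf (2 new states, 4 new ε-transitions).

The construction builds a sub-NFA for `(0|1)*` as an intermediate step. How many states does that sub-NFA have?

8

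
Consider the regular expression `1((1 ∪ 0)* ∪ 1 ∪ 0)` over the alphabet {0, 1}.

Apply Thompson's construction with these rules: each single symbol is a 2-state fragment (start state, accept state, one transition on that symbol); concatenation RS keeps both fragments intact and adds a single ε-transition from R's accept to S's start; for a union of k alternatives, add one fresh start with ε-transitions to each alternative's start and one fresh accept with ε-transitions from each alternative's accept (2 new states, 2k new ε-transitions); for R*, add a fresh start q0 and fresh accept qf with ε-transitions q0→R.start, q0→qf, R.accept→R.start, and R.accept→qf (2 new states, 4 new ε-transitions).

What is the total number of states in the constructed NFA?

16

By structural recursion:
Each of the 5 symbol leaves contributes a 2-state fragment.
  1 ∪ 0 — 6 states
  (1 ∪ 0)* — 8 states
  (1 ∪ 0)* ∪ 1 ∪ 0 — 14 states
  1((1 ∪ 0)* ∪ 1 ∪ 0) — 16 states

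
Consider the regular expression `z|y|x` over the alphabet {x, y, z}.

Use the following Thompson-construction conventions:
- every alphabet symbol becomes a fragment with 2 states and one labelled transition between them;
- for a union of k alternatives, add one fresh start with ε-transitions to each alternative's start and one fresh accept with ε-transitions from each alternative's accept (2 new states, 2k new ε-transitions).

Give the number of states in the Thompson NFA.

Building bottom-up:
Each of the 3 symbol leaves contributes a 2-state fragment.
  z|y|x = 8 states

8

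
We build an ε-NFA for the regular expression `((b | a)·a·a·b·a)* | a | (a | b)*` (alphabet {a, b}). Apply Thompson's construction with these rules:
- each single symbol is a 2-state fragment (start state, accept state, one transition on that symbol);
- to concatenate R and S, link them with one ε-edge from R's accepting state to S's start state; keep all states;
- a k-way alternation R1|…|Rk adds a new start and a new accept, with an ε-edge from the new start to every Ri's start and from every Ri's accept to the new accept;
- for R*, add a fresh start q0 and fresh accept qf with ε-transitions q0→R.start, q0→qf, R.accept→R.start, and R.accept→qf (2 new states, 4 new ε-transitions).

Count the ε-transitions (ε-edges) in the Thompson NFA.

Bottom-up over the parse tree:
Each of the 9 symbol leaves contributes 0 ε-transitions.
  b | a → 4 ε-transitions
  (b | a)·a·a·b·a → 8 ε-transitions
  ((b | a)·a·a·b·a)* → 12 ε-transitions
  a | b → 4 ε-transitions
  (a | b)* → 8 ε-transitions
  ((b | a)·a·a·b·a)* | a | (a | b)* → 26 ε-transitions

26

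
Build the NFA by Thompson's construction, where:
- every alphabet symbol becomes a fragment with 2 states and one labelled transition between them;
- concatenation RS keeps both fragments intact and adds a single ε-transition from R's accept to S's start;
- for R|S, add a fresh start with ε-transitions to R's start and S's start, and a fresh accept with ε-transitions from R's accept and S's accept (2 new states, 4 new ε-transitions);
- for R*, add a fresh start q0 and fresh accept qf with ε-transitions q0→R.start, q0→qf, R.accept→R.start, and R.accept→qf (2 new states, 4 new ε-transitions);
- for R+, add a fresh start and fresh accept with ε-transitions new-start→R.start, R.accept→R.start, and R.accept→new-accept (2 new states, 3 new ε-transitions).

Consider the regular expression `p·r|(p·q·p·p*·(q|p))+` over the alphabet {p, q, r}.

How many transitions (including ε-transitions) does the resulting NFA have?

Per subexpression:
Each of the 8 symbol leaves contributes 1 transition (1 symbol, 0 ε).
  p·r → 3 transitions (2 symbol, 1 ε)
  p* → 5 transitions (1 symbol, 4 ε)
  q|p → 6 transitions (2 symbol, 4 ε)
  p·q·p·p*·(q|p) → 18 transitions (6 symbol, 12 ε)
  (p·q·p·p*·(q|p))+ → 21 transitions (6 symbol, 15 ε)
  p·r|(p·q·p·p*·(q|p))+ → 28 transitions (8 symbol, 20 ε)

28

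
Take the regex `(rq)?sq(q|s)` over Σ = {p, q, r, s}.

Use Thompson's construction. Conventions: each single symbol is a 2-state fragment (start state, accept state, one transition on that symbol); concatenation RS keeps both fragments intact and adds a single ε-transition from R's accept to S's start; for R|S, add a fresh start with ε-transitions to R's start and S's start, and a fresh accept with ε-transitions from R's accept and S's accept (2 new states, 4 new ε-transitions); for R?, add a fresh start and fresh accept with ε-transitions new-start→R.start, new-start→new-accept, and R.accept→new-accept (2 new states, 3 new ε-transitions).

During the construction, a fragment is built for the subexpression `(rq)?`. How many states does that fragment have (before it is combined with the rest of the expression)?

6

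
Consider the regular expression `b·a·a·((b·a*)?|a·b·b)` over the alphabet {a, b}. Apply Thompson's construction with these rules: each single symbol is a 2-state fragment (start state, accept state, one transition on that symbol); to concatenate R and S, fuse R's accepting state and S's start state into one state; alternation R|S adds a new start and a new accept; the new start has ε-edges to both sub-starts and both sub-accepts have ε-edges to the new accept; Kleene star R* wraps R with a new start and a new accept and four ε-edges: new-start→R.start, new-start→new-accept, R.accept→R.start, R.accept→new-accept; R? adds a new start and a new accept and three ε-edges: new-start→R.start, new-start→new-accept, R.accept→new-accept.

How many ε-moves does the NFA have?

Bottom-up over the parse tree:
Each of the 8 symbol leaves contributes 0 ε-transitions.
  a* : 4 ε-transitions
  b·a* : 4 ε-transitions
  (b·a*)? : 7 ε-transitions
  a·b·b : 0 ε-transitions
  (b·a*)?|a·b·b : 11 ε-transitions
  b·a·a·((b·a*)?|a·b·b) : 11 ε-transitions

11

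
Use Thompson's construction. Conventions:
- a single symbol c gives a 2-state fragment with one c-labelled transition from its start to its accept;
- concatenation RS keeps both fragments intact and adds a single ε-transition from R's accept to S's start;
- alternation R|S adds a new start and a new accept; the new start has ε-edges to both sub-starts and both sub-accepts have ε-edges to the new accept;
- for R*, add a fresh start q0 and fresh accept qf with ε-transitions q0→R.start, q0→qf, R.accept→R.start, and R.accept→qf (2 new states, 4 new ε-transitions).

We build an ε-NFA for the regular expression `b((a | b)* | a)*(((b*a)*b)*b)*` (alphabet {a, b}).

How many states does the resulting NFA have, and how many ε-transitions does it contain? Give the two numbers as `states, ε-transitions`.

32, 37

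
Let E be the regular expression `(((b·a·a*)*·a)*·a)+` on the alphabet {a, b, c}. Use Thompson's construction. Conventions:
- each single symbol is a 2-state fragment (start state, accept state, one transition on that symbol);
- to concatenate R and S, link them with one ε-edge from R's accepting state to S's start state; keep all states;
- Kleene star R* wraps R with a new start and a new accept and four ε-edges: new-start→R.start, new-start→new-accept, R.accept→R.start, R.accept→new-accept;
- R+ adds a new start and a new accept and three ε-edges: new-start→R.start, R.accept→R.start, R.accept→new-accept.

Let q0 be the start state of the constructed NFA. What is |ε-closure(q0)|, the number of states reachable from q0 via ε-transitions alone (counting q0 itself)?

8

Compute the ε-closure size of each fragment's start state recursively; a symbol fragment's start has no outgoing ε-edge, so its closure is just itself (size 1).
  a* — new start has ε-edges to the inner start and to the new accept, so |closure| = 2 + 1 = 3
  b·a·a* — same as the first factor's closure: |closure| = 1
  (b·a·a*)* — new start has ε-edges to the inner start and to the new accept, so |closure| = 2 + 1 = 3
  (b·a·a*)*·a — the left operand accepts ε, so the closure extends into the next operand (via the concat ε-link); |closure| = 3 + 1 = 4
  ((b·a·a*)*·a)* — new start has ε-edges to the inner start and to the new accept, so |closure| = 2 + 4 = 6
  ((b·a·a*)*·a)*·a — |closure| = 6 + 1 = 7 (closure spills across the concat boundary because the left factor accepts ε)
  (((b·a·a*)*·a)*·a)+ — |closure| = 1 + 7 = 8 (the body doesn't accept ε, so the new accept is not reached)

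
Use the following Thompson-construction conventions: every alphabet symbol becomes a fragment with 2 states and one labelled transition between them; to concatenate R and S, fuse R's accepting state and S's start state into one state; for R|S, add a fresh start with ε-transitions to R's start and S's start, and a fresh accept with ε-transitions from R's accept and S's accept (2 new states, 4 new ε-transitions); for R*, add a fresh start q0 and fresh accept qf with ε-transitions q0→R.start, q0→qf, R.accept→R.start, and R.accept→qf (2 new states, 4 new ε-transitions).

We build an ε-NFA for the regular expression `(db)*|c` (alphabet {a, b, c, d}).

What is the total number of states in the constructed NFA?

9

Bottom-up over the parse tree:
Each of the 3 symbol leaves contributes a 2-state fragment.
  db → 3 states
  (db)* → 5 states
  (db)*|c → 9 states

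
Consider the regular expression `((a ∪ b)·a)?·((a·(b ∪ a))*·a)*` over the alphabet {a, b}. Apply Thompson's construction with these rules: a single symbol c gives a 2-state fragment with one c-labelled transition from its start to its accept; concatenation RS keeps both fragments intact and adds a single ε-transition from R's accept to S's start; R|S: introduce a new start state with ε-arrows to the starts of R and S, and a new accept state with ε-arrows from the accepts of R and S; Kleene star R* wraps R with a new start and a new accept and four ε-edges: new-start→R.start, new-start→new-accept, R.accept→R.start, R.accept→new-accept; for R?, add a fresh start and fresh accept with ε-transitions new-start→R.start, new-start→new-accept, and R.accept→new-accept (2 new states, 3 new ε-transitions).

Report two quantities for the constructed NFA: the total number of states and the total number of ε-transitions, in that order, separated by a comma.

24, 23

Per subexpression:
Each of the 7 symbol leaves contributes 2 states and 0 ε-transitions.
  a ∪ b — 6 states, 4 ε-transitions
  (a ∪ b)·a — 8 states, 5 ε-transitions
  ((a ∪ b)·a)? — 10 states, 8 ε-transitions
  b ∪ a — 6 states, 4 ε-transitions
  a·(b ∪ a) — 8 states, 5 ε-transitions
  (a·(b ∪ a))* — 10 states, 9 ε-transitions
  (a·(b ∪ a))*·a — 12 states, 10 ε-transitions
  ((a·(b ∪ a))*·a)* — 14 states, 14 ε-transitions
  ((a ∪ b)·a)?·((a·(b ∪ a))*·a)* — 24 states, 23 ε-transitions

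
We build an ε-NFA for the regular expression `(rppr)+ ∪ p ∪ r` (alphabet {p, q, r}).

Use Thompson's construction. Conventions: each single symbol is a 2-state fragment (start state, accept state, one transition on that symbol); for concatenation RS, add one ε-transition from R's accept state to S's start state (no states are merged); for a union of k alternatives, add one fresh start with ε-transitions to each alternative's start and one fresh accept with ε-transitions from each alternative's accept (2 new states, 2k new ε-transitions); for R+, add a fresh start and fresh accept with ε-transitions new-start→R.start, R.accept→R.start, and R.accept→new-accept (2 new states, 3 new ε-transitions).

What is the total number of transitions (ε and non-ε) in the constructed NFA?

Building bottom-up:
Each of the 6 symbol leaves contributes 1 transition (1 symbol, 0 ε).
  rppr : 7 transitions (4 symbol, 3 ε)
  (rppr)+ : 10 transitions (4 symbol, 6 ε)
  (rppr)+ ∪ p ∪ r : 18 transitions (6 symbol, 12 ε)

18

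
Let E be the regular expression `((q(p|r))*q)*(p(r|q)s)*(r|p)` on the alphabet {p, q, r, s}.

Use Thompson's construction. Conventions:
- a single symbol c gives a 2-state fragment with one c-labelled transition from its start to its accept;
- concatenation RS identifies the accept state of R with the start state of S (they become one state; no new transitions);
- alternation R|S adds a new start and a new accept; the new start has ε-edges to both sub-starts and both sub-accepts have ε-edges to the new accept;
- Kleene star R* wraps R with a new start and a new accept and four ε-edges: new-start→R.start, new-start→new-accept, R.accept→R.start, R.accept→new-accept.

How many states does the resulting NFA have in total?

Bottom-up over the parse tree:
Each of the 10 symbol leaves contributes a 2-state fragment.
  p|r = 6 states
  q(p|r) = 7 states
  (q(p|r))* = 9 states
  (q(p|r))*q = 10 states
  ((q(p|r))*q)* = 12 states
  r|q = 6 states
  p(r|q)s = 8 states
  (p(r|q)s)* = 10 states
  r|p = 6 states
  ((q(p|r))*q)*(p(r|q)s)*(r|p) = 26 states

26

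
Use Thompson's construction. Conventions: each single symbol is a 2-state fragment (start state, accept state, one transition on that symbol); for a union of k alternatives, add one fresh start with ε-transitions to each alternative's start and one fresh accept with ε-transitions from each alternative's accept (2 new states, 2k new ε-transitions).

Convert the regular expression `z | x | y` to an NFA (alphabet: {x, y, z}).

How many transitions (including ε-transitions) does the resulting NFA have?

9

Per subexpression:
Each of the 3 symbol leaves contributes 1 transition (1 symbol, 0 ε).
  z | x | y : 9 transitions (3 symbol, 6 ε)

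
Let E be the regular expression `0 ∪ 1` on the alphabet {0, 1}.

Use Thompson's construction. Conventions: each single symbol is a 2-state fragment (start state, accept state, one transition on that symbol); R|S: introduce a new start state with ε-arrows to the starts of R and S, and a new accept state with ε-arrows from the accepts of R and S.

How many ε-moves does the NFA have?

4

Per subexpression:
Each of the 2 symbol leaves contributes 0 ε-transitions.
  0 ∪ 1 — 4 ε-transitions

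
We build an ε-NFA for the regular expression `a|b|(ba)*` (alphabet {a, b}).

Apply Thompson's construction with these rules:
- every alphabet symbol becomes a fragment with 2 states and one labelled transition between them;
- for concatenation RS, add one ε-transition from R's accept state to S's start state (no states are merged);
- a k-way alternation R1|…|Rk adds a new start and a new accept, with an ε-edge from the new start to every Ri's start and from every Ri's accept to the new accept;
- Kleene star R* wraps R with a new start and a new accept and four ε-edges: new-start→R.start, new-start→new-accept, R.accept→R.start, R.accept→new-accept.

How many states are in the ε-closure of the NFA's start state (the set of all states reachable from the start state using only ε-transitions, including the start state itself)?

Work bottom-up. For each fragment F, track |ε-closure(F.start)| and whether F's accept lies in that closure (i.e. whether F accepts ε). A single-symbol fragment has closure size 1 and does not accept ε.
  ba → same as the first factor's closure: C = 1
  (ba)* → new start has ε-edges to the inner start and to the new accept, so C = 2 + 1 = 3
  a|b|(ba)* → C = 1 (new start) + (1 + 1 + 3) + 1 (new accept, since some branch ε-reaches its own accept) = 7

7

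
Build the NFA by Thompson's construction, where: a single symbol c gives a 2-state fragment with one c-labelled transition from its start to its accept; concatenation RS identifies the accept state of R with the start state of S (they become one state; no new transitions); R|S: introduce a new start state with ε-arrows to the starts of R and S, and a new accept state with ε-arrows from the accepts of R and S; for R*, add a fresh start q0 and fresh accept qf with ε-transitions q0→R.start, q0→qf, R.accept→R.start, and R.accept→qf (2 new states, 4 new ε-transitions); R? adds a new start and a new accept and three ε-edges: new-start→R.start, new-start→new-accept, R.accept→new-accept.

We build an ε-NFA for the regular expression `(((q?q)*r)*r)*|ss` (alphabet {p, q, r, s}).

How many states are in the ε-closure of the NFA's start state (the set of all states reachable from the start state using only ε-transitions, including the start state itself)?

Let C(F) = |ε-closure(F.start)| within fragment F, and note whether F accepts ε. Symbol fragments have C = 1 and do not accept ε. Then:
  q? → new start has ε-edges to the inner start and to the new accept, so C = 2 + 1 = 3
  q?q → C = 3 + (1−1) = 3 (closure spills across the concat boundary because the left factor accepts ε)
  (q?q)* → C = 1 (new start) + 3 (body) + 1 (new accept) = 5
  (q?q)*r → the left operand accepts ε, so the closure extends into the next operand (the shared merged state is already counted); C = 5 + (1−1) = 5
  ((q?q)*r)* → C = 1 (new start) + 5 (body) + 1 (new accept) = 7
  ((q?q)*r)*r → C = 7 + (1−1) = 7 (closure spills across the concat boundary because the left factor accepts ε)
  (((q?q)*r)*r)* → C = 1 (new start) + 7 (body) + 1 (new accept) = 9
  ss → C equals the left operand's closure size = 1 (its accept is not ε-reachable, so the closure stops there)
  (((q?q)*r)*r)*|ss → new start ε-reaches every alternative's start; at least one alternative accepts ε, so the union's new accept is reached too: C = 1 + 9 + 1 + 1 = 12

12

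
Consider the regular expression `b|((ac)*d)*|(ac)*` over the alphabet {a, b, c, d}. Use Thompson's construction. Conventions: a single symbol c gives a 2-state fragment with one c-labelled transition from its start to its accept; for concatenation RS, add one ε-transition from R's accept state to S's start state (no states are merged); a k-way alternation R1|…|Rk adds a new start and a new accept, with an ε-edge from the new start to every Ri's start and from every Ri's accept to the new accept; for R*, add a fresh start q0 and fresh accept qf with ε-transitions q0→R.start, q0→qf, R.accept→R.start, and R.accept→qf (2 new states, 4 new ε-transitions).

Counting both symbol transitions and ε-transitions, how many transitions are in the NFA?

Building bottom-up:
Each of the 6 symbol leaves contributes 1 transition (1 symbol, 0 ε).
  ac : 3 transitions (2 symbol, 1 ε)
  (ac)* : 7 transitions (2 symbol, 5 ε)
  (ac)*d : 9 transitions (3 symbol, 6 ε)
  ((ac)*d)* : 13 transitions (3 symbol, 10 ε)
  ac : 3 transitions (2 symbol, 1 ε)
  (ac)* : 7 transitions (2 symbol, 5 ε)
  b|((ac)*d)*|(ac)* : 27 transitions (6 symbol, 21 ε)

27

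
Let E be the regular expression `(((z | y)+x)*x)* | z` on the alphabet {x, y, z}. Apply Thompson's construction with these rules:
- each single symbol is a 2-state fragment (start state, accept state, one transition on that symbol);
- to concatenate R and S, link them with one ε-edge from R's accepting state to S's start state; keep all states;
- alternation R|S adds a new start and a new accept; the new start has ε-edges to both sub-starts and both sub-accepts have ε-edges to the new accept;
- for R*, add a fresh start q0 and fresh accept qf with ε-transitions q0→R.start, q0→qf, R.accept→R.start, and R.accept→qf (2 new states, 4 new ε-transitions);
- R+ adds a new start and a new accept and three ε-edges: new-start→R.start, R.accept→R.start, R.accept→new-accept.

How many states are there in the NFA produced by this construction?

Building bottom-up:
Each of the 5 symbol leaves contributes a 2-state fragment.
  z | y → 6 states
  (z | y)+ → 8 states
  (z | y)+x → 10 states
  ((z | y)+x)* → 12 states
  ((z | y)+x)*x → 14 states
  (((z | y)+x)*x)* → 16 states
  (((z | y)+x)*x)* | z → 20 states

20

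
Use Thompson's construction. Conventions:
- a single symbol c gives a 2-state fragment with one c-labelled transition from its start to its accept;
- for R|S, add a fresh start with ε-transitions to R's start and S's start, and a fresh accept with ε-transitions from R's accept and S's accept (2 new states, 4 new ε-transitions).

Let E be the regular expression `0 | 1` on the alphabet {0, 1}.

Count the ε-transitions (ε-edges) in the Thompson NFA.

4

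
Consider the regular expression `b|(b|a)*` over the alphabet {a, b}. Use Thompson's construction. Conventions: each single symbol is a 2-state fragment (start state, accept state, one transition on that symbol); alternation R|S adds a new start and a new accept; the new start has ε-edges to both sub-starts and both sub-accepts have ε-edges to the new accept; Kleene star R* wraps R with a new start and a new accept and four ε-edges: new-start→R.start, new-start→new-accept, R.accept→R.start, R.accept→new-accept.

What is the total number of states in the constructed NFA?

12

By structural recursion:
Each of the 3 symbol leaves contributes a 2-state fragment.
  b|a = 6 states
  (b|a)* = 8 states
  b|(b|a)* = 12 states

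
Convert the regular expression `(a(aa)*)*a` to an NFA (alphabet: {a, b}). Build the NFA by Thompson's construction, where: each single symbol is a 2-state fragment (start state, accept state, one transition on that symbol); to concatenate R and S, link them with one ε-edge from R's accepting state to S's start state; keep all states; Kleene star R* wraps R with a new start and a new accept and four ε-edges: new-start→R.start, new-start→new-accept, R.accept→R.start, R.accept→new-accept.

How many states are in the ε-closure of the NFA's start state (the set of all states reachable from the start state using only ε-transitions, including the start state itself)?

4

Work bottom-up. For each fragment F, track |ε-closure(F.start)| and whether F's accept lies in that closure (i.e. whether F accepts ε). A single-symbol fragment has closure size 1 and does not accept ε.
  aa → |ε-closure| equals the left operand's closure size = 1 (its accept is not ε-reachable, so the closure stops there)
  (aa)* → new start has ε-edges to the inner start and to the new accept, so |ε-closure| = 2 + 1 = 3
  a(aa)* → |ε-closure| equals the left operand's closure size = 1 (its accept is not ε-reachable, so the closure stops there)
  (a(aa)*)* → the star's fresh start ε-reaches both the body's start and the fresh accept: |ε-closure| = 2 + 1 = 3
  (a(aa)*)*a → |ε-closure| = 3 + 1 = 4 (closure spills across the concat boundary because the left factor accepts ε)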